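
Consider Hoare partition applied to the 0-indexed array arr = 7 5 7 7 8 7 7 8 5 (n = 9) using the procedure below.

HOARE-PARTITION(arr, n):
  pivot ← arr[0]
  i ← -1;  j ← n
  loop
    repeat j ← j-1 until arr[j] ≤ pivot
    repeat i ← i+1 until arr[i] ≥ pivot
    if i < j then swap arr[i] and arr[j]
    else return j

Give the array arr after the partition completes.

pivot = arr[0] = 7; i = -1, j = 9
j→8 (arr[8]=5≤7), i→0 (arr[0]=7≥7); i<j, swap → 5 5 7 7 8 7 7 8 7
j→6 (arr[6]=7≤7), i→2 (arr[2]=7≥7); i<j, swap → 5 5 7 7 8 7 7 8 7
j→5 (arr[5]=7≤7), i→3 (arr[3]=7≥7); i<j, swap → 5 5 7 7 8 7 7 8 7
j→3, i→4; i≥j, return j=3. arr = 5 5 7 7 8 7 7 8 7

5 5 7 7 8 7 7 8 7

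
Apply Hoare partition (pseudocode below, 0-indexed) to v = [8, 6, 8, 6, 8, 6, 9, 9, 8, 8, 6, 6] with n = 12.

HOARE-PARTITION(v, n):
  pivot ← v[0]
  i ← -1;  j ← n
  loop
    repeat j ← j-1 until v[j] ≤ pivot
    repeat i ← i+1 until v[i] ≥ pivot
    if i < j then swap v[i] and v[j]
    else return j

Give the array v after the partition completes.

pivot = v[0] = 8; i = -1, j = 12
j→11 (v[11]=6≤8), i→0 (v[0]=8≥8); i<j, swap → [6, 6, 8, 6, 8, 6, 9, 9, 8, 8, 6, 8]
j→10 (v[10]=6≤8), i→2 (v[2]=8≥8); i<j, swap → [6, 6, 6, 6, 8, 6, 9, 9, 8, 8, 8, 8]
j→9 (v[9]=8≤8), i→4 (v[4]=8≥8); i<j, swap → [6, 6, 6, 6, 8, 6, 9, 9, 8, 8, 8, 8]
j→8 (v[8]=8≤8), i→6 (v[6]=9≥8); i<j, swap → [6, 6, 6, 6, 8, 6, 8, 9, 9, 8, 8, 8]
j→6, i→7; i≥j, return j=6. v = [6, 6, 6, 6, 8, 6, 8, 9, 9, 8, 8, 8]

[6, 6, 6, 6, 8, 6, 8, 9, 9, 8, 8, 8]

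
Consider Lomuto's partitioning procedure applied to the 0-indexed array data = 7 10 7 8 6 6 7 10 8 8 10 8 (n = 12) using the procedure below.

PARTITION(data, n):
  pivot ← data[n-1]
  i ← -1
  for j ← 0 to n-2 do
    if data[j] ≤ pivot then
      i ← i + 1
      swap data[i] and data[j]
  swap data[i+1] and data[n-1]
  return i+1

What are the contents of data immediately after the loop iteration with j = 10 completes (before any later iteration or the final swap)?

7 7 8 6 6 7 8 8 10 10 10 8

pivot = data[11] = 8; i = -1
j=0: data[0]=7 ≤ 8 → i=0, swap data[0],data[0] (no change) → 7 10 7 8 6 6 7 10 8 8 10 8
j=1: data[1]=10 > 8 → no swap
j=2: data[2]=7 ≤ 8 → i=1, swap data[1],data[2] → 7 7 10 8 6 6 7 10 8 8 10 8
j=3: data[3]=8 ≤ 8 → i=2, swap data[2],data[3] → 7 7 8 10 6 6 7 10 8 8 10 8
j=4: data[4]=6 ≤ 8 → i=3, swap data[3],data[4] → 7 7 8 6 10 6 7 10 8 8 10 8
j=5: data[5]=6 ≤ 8 → i=4, swap data[4],data[5] → 7 7 8 6 6 10 7 10 8 8 10 8
j=6: data[6]=7 ≤ 8 → i=5, swap data[5],data[6] → 7 7 8 6 6 7 10 10 8 8 10 8
j=7: data[7]=10 > 8 → no swap
j=8: data[8]=8 ≤ 8 → i=6, swap data[6],data[8] → 7 7 8 6 6 7 8 10 10 8 10 8
j=9: data[9]=8 ≤ 8 → i=7, swap data[7],data[9] → 7 7 8 6 6 7 8 8 10 10 10 8
j=10: data[10]=10 > 8 → no swap
(after j=10) data = 7 7 8 6 6 7 8 8 10 10 10 8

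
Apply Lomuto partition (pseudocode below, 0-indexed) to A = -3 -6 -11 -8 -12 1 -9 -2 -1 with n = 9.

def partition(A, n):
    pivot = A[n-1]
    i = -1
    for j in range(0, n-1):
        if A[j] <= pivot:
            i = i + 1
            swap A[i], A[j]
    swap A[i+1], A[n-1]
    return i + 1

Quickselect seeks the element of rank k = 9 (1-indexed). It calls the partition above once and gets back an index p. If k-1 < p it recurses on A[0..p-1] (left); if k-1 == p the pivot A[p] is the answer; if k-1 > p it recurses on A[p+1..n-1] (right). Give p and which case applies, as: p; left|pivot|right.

7; right

pivot=-1, i=-1
j=0: -3≤-1, i=0, swap(0,0) ⇒ -3 -6 -11 -8 -12 1 -9 -2 -1
j=1: -6≤-1, i=1, swap(1,1) ⇒ -3 -6 -11 -8 -12 1 -9 -2 -1
j=2: -11≤-1, i=2, swap(2,2) ⇒ -3 -6 -11 -8 -12 1 -9 -2 -1
j=3: -8≤-1, i=3, swap(3,3) ⇒ -3 -6 -11 -8 -12 1 -9 -2 -1
j=4: -12≤-1, i=4, swap(4,4) ⇒ -3 -6 -11 -8 -12 1 -9 -2 -1
j=5: 1>-1, skip
j=6: -9≤-1, i=5, swap(5,6) ⇒ -3 -6 -11 -8 -12 -9 1 -2 -1
j=7: -2≤-1, i=6, swap(6,7) ⇒ -3 -6 -11 -8 -12 -9 -2 1 -1
swap(7,8) ⇒ -3 -6 -11 -8 -12 -9 -2 -1 1; return 7
p = 7; k-1 = 8 > 7 ⇒ right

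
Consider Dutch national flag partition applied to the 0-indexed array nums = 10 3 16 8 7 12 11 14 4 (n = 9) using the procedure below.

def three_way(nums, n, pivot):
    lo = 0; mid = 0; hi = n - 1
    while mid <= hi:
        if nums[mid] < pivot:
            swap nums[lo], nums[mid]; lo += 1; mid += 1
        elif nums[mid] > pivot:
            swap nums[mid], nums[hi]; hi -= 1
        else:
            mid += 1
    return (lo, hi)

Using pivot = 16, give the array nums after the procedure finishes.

pivot = 16; lo=0, mid=0, hi=8
nums[mid]=10<16: swap nums[0],nums[0]; lo=1,mid=1 → 10 3 16 8 7 12 11 14 4
nums[mid]=3<16: swap nums[1],nums[1]; lo=2,mid=2 → 10 3 16 8 7 12 11 14 4
nums[mid]=16=16: mid=3
nums[mid]=8<16: swap nums[2],nums[3]; lo=3,mid=4 → 10 3 8 16 7 12 11 14 4
nums[mid]=7<16: swap nums[3],nums[4]; lo=4,mid=5 → 10 3 8 7 16 12 11 14 4
nums[mid]=12<16: swap nums[4],nums[5]; lo=5,mid=6 → 10 3 8 7 12 16 11 14 4
nums[mid]=11<16: swap nums[5],nums[6]; lo=6,mid=7 → 10 3 8 7 12 11 16 14 4
nums[mid]=14<16: swap nums[6],nums[7]; lo=7,mid=8 → 10 3 8 7 12 11 14 16 4
nums[mid]=4<16: swap nums[7],nums[8]; lo=8,mid=9 → 10 3 8 7 12 11 14 4 16
end: lo=8, hi=8; nums = 10 3 8 7 12 11 14 4 16

10 3 8 7 12 11 14 4 16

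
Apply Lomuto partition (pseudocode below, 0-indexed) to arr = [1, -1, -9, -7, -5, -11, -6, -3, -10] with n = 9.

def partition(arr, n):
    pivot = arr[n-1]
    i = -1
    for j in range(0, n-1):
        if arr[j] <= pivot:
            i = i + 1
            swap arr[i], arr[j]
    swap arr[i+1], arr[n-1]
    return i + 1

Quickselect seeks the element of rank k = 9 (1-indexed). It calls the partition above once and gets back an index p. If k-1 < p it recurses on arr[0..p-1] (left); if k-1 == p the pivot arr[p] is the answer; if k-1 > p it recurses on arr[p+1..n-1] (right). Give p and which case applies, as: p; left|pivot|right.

pivot=-10, i=-1
j=0: 1>-10, skip
j=1: -1>-10, skip
j=2: -9>-10, skip
j=3: -7>-10, skip
j=4: -5>-10, skip
j=5: -11≤-10, i=0, swap(0,5) ⇒ [-11, -1, -9, -7, -5, 1, -6, -3, -10]
j=6: -6>-10, skip
j=7: -3>-10, skip
swap(1,8) ⇒ [-11, -10, -9, -7, -5, 1, -6, -3, -1]; return 1
p = 1; k-1 = 8 > 1 ⇒ right

1; right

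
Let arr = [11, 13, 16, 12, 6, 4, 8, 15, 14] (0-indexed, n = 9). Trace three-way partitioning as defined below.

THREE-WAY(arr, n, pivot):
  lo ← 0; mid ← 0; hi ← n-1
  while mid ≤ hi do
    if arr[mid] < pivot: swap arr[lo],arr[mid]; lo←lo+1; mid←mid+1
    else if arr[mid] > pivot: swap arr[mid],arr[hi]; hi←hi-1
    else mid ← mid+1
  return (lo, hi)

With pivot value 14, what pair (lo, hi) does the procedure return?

(6, 6)

lo=0 mid=0 hi=8
11<14: swap(0,0), lo=1 mid=1 ⇒ [11, 13, 16, 12, 6, 4, 8, 15, 14]
13<14: swap(1,1), lo=2 mid=2 ⇒ [11, 13, 16, 12, 6, 4, 8, 15, 14]
16>14: swap(2,8), hi=7 ⇒ [11, 13, 14, 12, 6, 4, 8, 15, 16]
14=14: mid=3
12<14: swap(2,3), lo=3 mid=4 ⇒ [11, 13, 12, 14, 6, 4, 8, 15, 16]
6<14: swap(3,4), lo=4 mid=5 ⇒ [11, 13, 12, 6, 14, 4, 8, 15, 16]
4<14: swap(4,5), lo=5 mid=6 ⇒ [11, 13, 12, 6, 4, 14, 8, 15, 16]
8<14: swap(5,6), lo=6 mid=7 ⇒ [11, 13, 12, 6, 4, 8, 14, 15, 16]
15>14: swap(7,7), hi=6 ⇒ [11, 13, 12, 6, 4, 8, 14, 15, 16]
done. lo=6 hi=6; arr=[11, 13, 12, 6, 4, 8, 14, 15, 16]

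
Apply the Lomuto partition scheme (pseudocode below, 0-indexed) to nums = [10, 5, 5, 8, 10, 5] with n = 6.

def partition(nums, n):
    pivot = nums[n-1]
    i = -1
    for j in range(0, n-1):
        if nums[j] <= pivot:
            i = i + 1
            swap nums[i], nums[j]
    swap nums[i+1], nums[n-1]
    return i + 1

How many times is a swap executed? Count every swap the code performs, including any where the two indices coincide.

pivot = nums[5] = 5; i = -1
j=0: nums[0]=10 > 5 → no swap
j=1: nums[1]=5 ≤ 5 → i=0, swap nums[0],nums[1] → [5, 10, 5, 8, 10, 5]
j=2: nums[2]=5 ≤ 5 → i=1, swap nums[1],nums[2] → [5, 5, 10, 8, 10, 5]
j=3: nums[3]=8 > 5 → no swap
j=4: nums[4]=10 > 5 → no swap
final swap nums[2],nums[5] → [5, 5, 5, 8, 10, 10]; return 2

3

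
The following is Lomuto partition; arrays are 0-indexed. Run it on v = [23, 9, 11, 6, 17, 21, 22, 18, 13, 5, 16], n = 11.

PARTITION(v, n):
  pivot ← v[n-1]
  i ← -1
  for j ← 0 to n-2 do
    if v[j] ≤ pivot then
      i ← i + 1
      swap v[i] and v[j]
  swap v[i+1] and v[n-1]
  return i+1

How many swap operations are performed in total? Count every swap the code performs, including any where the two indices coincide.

pivot=16, i=-1
j=0: 23>16, skip
j=1: 9≤16, i=0, swap(0,1) ⇒ [9, 23, 11, 6, 17, 21, 22, 18, 13, 5, 16]
j=2: 11≤16, i=1, swap(1,2) ⇒ [9, 11, 23, 6, 17, 21, 22, 18, 13, 5, 16]
j=3: 6≤16, i=2, swap(2,3) ⇒ [9, 11, 6, 23, 17, 21, 22, 18, 13, 5, 16]
j=4: 17>16, skip
j=5: 21>16, skip
j=6: 22>16, skip
j=7: 18>16, skip
j=8: 13≤16, i=3, swap(3,8) ⇒ [9, 11, 6, 13, 17, 21, 22, 18, 23, 5, 16]
j=9: 5≤16, i=4, swap(4,9) ⇒ [9, 11, 6, 13, 5, 21, 22, 18, 23, 17, 16]
swap(5,10) ⇒ [9, 11, 6, 13, 5, 16, 22, 18, 23, 17, 21]; return 5

6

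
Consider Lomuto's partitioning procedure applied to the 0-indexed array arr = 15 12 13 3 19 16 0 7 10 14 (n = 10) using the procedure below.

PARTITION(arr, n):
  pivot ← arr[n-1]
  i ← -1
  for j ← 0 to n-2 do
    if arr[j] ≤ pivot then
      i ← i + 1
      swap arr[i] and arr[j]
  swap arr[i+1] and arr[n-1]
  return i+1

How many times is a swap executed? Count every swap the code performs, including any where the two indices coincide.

pivot = arr[9] = 14; i = -1
j=0: arr[0]=15 > 14 → no swap
j=1: arr[1]=12 ≤ 14 → i=0, swap arr[0],arr[1] → 12 15 13 3 19 16 0 7 10 14
j=2: arr[2]=13 ≤ 14 → i=1, swap arr[1],arr[2] → 12 13 15 3 19 16 0 7 10 14
j=3: arr[3]=3 ≤ 14 → i=2, swap arr[2],arr[3] → 12 13 3 15 19 16 0 7 10 14
j=4: arr[4]=19 > 14 → no swap
j=5: arr[5]=16 > 14 → no swap
j=6: arr[6]=0 ≤ 14 → i=3, swap arr[3],arr[6] → 12 13 3 0 19 16 15 7 10 14
j=7: arr[7]=7 ≤ 14 → i=4, swap arr[4],arr[7] → 12 13 3 0 7 16 15 19 10 14
j=8: arr[8]=10 ≤ 14 → i=5, swap arr[5],arr[8] → 12 13 3 0 7 10 15 19 16 14
final swap arr[6],arr[9] → 12 13 3 0 7 10 14 19 16 15; return 6

7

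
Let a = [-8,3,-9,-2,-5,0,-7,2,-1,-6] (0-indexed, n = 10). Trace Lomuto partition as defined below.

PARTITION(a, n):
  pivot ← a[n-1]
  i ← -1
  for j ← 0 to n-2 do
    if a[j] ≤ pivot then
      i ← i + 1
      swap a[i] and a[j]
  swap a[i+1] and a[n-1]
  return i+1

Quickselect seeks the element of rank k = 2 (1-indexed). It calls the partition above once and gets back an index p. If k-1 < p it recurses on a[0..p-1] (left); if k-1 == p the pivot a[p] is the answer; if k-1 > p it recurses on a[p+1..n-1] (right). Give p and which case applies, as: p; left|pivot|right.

pivot = a[9] = -6; i = -1
j=0: a[0]=-8 ≤ -6 → i=0, swap a[0],a[0] (no change) → [-8,3,-9,-2,-5,0,-7,2,-1,-6]
j=1: a[1]=3 > -6 → no swap
j=2: a[2]=-9 ≤ -6 → i=1, swap a[1],a[2] → [-8,-9,3,-2,-5,0,-7,2,-1,-6]
j=3: a[3]=-2 > -6 → no swap
j=4: a[4]=-5 > -6 → no swap
j=5: a[5]=0 > -6 → no swap
j=6: a[6]=-7 ≤ -6 → i=2, swap a[2],a[6] → [-8,-9,-7,-2,-5,0,3,2,-1,-6]
j=7: a[7]=2 > -6 → no swap
j=8: a[8]=-1 > -6 → no swap
final swap a[3],a[9] → [-8,-9,-7,-6,-5,0,3,2,-1,-2]; return 3
p = 3; k-1 = 1 < 3 ⇒ left

3; left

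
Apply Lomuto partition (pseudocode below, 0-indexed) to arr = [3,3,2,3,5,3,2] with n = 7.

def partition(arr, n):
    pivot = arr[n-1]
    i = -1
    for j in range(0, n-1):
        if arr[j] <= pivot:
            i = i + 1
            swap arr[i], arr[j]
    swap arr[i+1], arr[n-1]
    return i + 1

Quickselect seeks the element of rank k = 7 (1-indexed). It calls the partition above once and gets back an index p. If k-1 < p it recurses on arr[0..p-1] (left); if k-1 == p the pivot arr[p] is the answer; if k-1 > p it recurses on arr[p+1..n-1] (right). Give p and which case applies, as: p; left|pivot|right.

pivot = arr[6] = 2; i = -1
j=0: arr[0]=3 > 2 → no swap
j=1: arr[1]=3 > 2 → no swap
j=2: arr[2]=2 ≤ 2 → i=0, swap arr[0],arr[2] → [2,3,3,3,5,3,2]
j=3: arr[3]=3 > 2 → no swap
j=4: arr[4]=5 > 2 → no swap
j=5: arr[5]=3 > 2 → no swap
final swap arr[1],arr[6] → [2,2,3,3,5,3,3]; return 1
p = 1; k-1 = 6 > 1 ⇒ right

1; right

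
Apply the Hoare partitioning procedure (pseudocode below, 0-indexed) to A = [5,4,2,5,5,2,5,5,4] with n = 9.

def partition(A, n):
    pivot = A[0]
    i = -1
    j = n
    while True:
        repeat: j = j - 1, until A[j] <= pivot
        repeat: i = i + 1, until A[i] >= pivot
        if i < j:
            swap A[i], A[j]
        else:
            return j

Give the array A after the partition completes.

[4,4,2,5,5,2,5,5,5]

pivot = A[0] = 5; i = -1, j = 9
j→8 (A[8]=4≤5), i→0 (A[0]=5≥5); i<j, swap → [4,4,2,5,5,2,5,5,5]
j→7 (A[7]=5≤5), i→3 (A[3]=5≥5); i<j, swap → [4,4,2,5,5,2,5,5,5]
j→6 (A[6]=5≤5), i→4 (A[4]=5≥5); i<j, swap → [4,4,2,5,5,2,5,5,5]
j→5, i→6; i≥j, return j=5. A = [4,4,2,5,5,2,5,5,5]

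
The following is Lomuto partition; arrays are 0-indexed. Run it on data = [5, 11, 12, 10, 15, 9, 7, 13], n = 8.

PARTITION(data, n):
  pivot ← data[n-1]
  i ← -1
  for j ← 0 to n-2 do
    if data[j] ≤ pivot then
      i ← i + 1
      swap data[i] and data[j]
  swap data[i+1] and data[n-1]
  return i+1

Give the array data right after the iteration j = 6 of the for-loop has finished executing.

[5, 11, 12, 10, 9, 7, 15, 13]

pivot = data[7] = 13; i = -1
j=0: data[0]=5 ≤ 13 → i=0, swap data[0],data[0] (no change) → [5, 11, 12, 10, 15, 9, 7, 13]
j=1: data[1]=11 ≤ 13 → i=1, swap data[1],data[1] (no change) → [5, 11, 12, 10, 15, 9, 7, 13]
j=2: data[2]=12 ≤ 13 → i=2, swap data[2],data[2] (no change) → [5, 11, 12, 10, 15, 9, 7, 13]
j=3: data[3]=10 ≤ 13 → i=3, swap data[3],data[3] (no change) → [5, 11, 12, 10, 15, 9, 7, 13]
j=4: data[4]=15 > 13 → no swap
j=5: data[5]=9 ≤ 13 → i=4, swap data[4],data[5] → [5, 11, 12, 10, 9, 15, 7, 13]
j=6: data[6]=7 ≤ 13 → i=5, swap data[5],data[6] → [5, 11, 12, 10, 9, 7, 15, 13]
(after j=6) data = [5, 11, 12, 10, 9, 7, 15, 13]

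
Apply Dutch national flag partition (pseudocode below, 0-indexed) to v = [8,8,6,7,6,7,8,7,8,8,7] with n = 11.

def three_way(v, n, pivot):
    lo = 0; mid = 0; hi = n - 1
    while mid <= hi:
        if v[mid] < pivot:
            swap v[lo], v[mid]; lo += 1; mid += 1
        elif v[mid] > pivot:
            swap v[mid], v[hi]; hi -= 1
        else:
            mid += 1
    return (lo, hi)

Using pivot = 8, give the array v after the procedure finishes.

[6,7,6,7,7,7,8,8,8,8,8]

pivot = 8; lo=0, mid=0, hi=10
v[mid]=8=8: mid=1
v[mid]=8=8: mid=2
v[mid]=6<8: swap v[0],v[2]; lo=1,mid=3 → [6,8,8,7,6,7,8,7,8,8,7]
v[mid]=7<8: swap v[1],v[3]; lo=2,mid=4 → [6,7,8,8,6,7,8,7,8,8,7]
v[mid]=6<8: swap v[2],v[4]; lo=3,mid=5 → [6,7,6,8,8,7,8,7,8,8,7]
v[mid]=7<8: swap v[3],v[5]; lo=4,mid=6 → [6,7,6,7,8,8,8,7,8,8,7]
v[mid]=8=8: mid=7
v[mid]=7<8: swap v[4],v[7]; lo=5,mid=8 → [6,7,6,7,7,8,8,8,8,8,7]
v[mid]=8=8: mid=9
v[mid]=8=8: mid=10
v[mid]=7<8: swap v[5],v[10]; lo=6,mid=11 → [6,7,6,7,7,7,8,8,8,8,8]
end: lo=6, hi=10; v = [6,7,6,7,7,7,8,8,8,8,8]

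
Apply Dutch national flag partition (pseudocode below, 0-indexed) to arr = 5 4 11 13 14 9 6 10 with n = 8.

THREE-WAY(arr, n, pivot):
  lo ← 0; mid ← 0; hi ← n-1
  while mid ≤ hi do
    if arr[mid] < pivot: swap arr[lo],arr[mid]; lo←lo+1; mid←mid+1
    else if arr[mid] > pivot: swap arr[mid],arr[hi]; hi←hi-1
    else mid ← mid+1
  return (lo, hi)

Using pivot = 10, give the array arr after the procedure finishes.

pivot = 10; lo=0, mid=0, hi=7
arr[mid]=5<10: swap arr[0],arr[0]; lo=1,mid=1 → 5 4 11 13 14 9 6 10
arr[mid]=4<10: swap arr[1],arr[1]; lo=2,mid=2 → 5 4 11 13 14 9 6 10
arr[mid]=11>10: swap arr[2],arr[7]; hi=6 → 5 4 10 13 14 9 6 11
arr[mid]=10=10: mid=3
arr[mid]=13>10: swap arr[3],arr[6]; hi=5 → 5 4 10 6 14 9 13 11
arr[mid]=6<10: swap arr[2],arr[3]; lo=3,mid=4 → 5 4 6 10 14 9 13 11
arr[mid]=14>10: swap arr[4],arr[5]; hi=4 → 5 4 6 10 9 14 13 11
arr[mid]=9<10: swap arr[3],arr[4]; lo=4,mid=5 → 5 4 6 9 10 14 13 11
end: lo=4, hi=4; arr = 5 4 6 9 10 14 13 11

5 4 6 9 10 14 13 11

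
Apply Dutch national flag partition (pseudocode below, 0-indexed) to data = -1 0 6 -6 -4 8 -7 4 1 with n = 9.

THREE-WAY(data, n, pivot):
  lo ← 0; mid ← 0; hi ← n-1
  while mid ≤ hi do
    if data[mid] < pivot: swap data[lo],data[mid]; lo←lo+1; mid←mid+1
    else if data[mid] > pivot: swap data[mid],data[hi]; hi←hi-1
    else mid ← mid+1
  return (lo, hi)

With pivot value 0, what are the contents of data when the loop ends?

pivot = 0; lo=0, mid=0, hi=8
data[mid]=-1<0: swap data[0],data[0]; lo=1,mid=1 → -1 0 6 -6 -4 8 -7 4 1
data[mid]=0=0: mid=2
data[mid]=6>0: swap data[2],data[8]; hi=7 → -1 0 1 -6 -4 8 -7 4 6
data[mid]=1>0: swap data[2],data[7]; hi=6 → -1 0 4 -6 -4 8 -7 1 6
data[mid]=4>0: swap data[2],data[6]; hi=5 → -1 0 -7 -6 -4 8 4 1 6
data[mid]=-7<0: swap data[1],data[2]; lo=2,mid=3 → -1 -7 0 -6 -4 8 4 1 6
data[mid]=-6<0: swap data[2],data[3]; lo=3,mid=4 → -1 -7 -6 0 -4 8 4 1 6
data[mid]=-4<0: swap data[3],data[4]; lo=4,mid=5 → -1 -7 -6 -4 0 8 4 1 6
data[mid]=8>0: swap data[5],data[5]; hi=4 → -1 -7 -6 -4 0 8 4 1 6
end: lo=4, hi=4; data = -1 -7 -6 -4 0 8 4 1 6

-1 -7 -6 -4 0 8 4 1 6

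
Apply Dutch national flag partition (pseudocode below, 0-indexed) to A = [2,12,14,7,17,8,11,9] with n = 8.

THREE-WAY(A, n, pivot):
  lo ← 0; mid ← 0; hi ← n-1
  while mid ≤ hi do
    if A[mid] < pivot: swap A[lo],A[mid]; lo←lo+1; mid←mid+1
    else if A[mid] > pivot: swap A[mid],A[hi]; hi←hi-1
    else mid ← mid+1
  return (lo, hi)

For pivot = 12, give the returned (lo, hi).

(5, 5)

pivot = 12; lo=0, mid=0, hi=7
A[mid]=2<12: swap A[0],A[0]; lo=1,mid=1 → [2,12,14,7,17,8,11,9]
A[mid]=12=12: mid=2
A[mid]=14>12: swap A[2],A[7]; hi=6 → [2,12,9,7,17,8,11,14]
A[mid]=9<12: swap A[1],A[2]; lo=2,mid=3 → [2,9,12,7,17,8,11,14]
A[mid]=7<12: swap A[2],A[3]; lo=3,mid=4 → [2,9,7,12,17,8,11,14]
A[mid]=17>12: swap A[4],A[6]; hi=5 → [2,9,7,12,11,8,17,14]
A[mid]=11<12: swap A[3],A[4]; lo=4,mid=5 → [2,9,7,11,12,8,17,14]
A[mid]=8<12: swap A[4],A[5]; lo=5,mid=6 → [2,9,7,11,8,12,17,14]
end: lo=5, hi=5; A = [2,9,7,11,8,12,17,14]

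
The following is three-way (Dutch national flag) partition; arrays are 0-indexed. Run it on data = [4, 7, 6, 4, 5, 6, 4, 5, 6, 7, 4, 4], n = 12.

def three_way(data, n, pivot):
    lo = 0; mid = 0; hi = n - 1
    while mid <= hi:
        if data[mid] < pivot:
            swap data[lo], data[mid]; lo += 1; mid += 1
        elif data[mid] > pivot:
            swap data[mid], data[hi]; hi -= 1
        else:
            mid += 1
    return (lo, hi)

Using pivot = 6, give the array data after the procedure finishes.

[4, 4, 4, 5, 4, 5, 4, 6, 6, 6, 7, 7]

lo=0 mid=0 hi=11
4<6: swap(0,0), lo=1 mid=1 ⇒ [4, 7, 6, 4, 5, 6, 4, 5, 6, 7, 4, 4]
7>6: swap(1,11), hi=10 ⇒ [4, 4, 6, 4, 5, 6, 4, 5, 6, 7, 4, 7]
4<6: swap(1,1), lo=2 mid=2 ⇒ [4, 4, 6, 4, 5, 6, 4, 5, 6, 7, 4, 7]
6=6: mid=3
4<6: swap(2,3), lo=3 mid=4 ⇒ [4, 4, 4, 6, 5, 6, 4, 5, 6, 7, 4, 7]
5<6: swap(3,4), lo=4 mid=5 ⇒ [4, 4, 4, 5, 6, 6, 4, 5, 6, 7, 4, 7]
6=6: mid=6
4<6: swap(4,6), lo=5 mid=7 ⇒ [4, 4, 4, 5, 4, 6, 6, 5, 6, 7, 4, 7]
5<6: swap(5,7), lo=6 mid=8 ⇒ [4, 4, 4, 5, 4, 5, 6, 6, 6, 7, 4, 7]
6=6: mid=9
7>6: swap(9,10), hi=9 ⇒ [4, 4, 4, 5, 4, 5, 6, 6, 6, 4, 7, 7]
4<6: swap(6,9), lo=7 mid=10 ⇒ [4, 4, 4, 5, 4, 5, 4, 6, 6, 6, 7, 7]
done. lo=7 hi=9; data=[4, 4, 4, 5, 4, 5, 4, 6, 6, 6, 7, 7]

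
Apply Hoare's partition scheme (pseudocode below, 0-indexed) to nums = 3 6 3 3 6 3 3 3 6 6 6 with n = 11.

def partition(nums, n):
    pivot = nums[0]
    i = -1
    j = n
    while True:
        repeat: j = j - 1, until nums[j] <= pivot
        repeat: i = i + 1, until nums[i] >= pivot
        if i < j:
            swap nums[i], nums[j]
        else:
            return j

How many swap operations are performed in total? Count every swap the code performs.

pivot=3
j stops at 7 (3), i stops at 0 (3); swap ⇒ 3 6 3 3 6 3 3 3 6 6 6
j stops at 6 (3), i stops at 1 (6); swap ⇒ 3 3 3 3 6 3 6 3 6 6 6
j stops at 5 (3), i stops at 2 (3); swap ⇒ 3 3 3 3 6 3 6 3 6 6 6
j stops at 3, i stops at 3; i≥j ⇒ return 3. nums=3 3 3 3 6 3 6 3 6 6 6

3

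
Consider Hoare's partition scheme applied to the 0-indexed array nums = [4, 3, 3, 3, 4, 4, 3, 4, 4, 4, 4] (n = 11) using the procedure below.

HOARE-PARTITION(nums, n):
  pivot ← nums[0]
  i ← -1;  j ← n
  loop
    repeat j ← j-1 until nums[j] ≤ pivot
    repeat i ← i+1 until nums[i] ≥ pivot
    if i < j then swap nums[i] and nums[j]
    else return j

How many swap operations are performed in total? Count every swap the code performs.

3

pivot = nums[0] = 4; i = -1, j = 11
j→10 (nums[10]=4≤4), i→0 (nums[0]=4≥4); i<j, swap → [4, 3, 3, 3, 4, 4, 3, 4, 4, 4, 4]
j→9 (nums[9]=4≤4), i→4 (nums[4]=4≥4); i<j, swap → [4, 3, 3, 3, 4, 4, 3, 4, 4, 4, 4]
j→8 (nums[8]=4≤4), i→5 (nums[5]=4≥4); i<j, swap → [4, 3, 3, 3, 4, 4, 3, 4, 4, 4, 4]
j→7, i→7; i≥j, return j=7. nums = [4, 3, 3, 3, 4, 4, 3, 4, 4, 4, 4]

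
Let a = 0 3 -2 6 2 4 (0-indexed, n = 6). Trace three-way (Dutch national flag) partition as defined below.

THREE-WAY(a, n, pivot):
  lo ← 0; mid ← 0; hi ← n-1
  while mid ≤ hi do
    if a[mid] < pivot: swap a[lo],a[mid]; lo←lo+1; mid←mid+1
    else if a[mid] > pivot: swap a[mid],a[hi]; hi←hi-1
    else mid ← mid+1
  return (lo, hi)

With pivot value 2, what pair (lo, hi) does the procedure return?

pivot = 2; lo=0, mid=0, hi=5
a[mid]=0<2: swap a[0],a[0]; lo=1,mid=1 → 0 3 -2 6 2 4
a[mid]=3>2: swap a[1],a[5]; hi=4 → 0 4 -2 6 2 3
a[mid]=4>2: swap a[1],a[4]; hi=3 → 0 2 -2 6 4 3
a[mid]=2=2: mid=2
a[mid]=-2<2: swap a[1],a[2]; lo=2,mid=3 → 0 -2 2 6 4 3
a[mid]=6>2: swap a[3],a[3]; hi=2 → 0 -2 2 6 4 3
end: lo=2, hi=2; a = 0 -2 2 6 4 3

(2, 2)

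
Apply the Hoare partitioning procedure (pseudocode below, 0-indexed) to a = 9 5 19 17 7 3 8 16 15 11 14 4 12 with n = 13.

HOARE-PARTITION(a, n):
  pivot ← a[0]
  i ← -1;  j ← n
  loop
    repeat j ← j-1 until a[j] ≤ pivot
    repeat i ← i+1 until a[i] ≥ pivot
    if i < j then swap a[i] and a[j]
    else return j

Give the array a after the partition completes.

4 5 8 3 7 17 19 16 15 11 14 9 12

pivot = a[0] = 9; i = -1, j = 13
j→11 (a[11]=4≤9), i→0 (a[0]=9≥9); i<j, swap → 4 5 19 17 7 3 8 16 15 11 14 9 12
j→6 (a[6]=8≤9), i→2 (a[2]=19≥9); i<j, swap → 4 5 8 17 7 3 19 16 15 11 14 9 12
j→5 (a[5]=3≤9), i→3 (a[3]=17≥9); i<j, swap → 4 5 8 3 7 17 19 16 15 11 14 9 12
j→4, i→5; i≥j, return j=4. a = 4 5 8 3 7 17 19 16 15 11 14 9 12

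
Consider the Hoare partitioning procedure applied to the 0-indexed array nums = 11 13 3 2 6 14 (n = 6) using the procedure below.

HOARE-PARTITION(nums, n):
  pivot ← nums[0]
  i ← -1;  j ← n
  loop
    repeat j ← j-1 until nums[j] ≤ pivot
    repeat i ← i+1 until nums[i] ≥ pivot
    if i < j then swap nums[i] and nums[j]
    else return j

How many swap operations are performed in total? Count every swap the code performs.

2

pivot = nums[0] = 11; i = -1, j = 6
j→4 (nums[4]=6≤11), i→0 (nums[0]=11≥11); i<j, swap → 6 13 3 2 11 14
j→3 (nums[3]=2≤11), i→1 (nums[1]=13≥11); i<j, swap → 6 2 3 13 11 14
j→2, i→3; i≥j, return j=2. nums = 6 2 3 13 11 14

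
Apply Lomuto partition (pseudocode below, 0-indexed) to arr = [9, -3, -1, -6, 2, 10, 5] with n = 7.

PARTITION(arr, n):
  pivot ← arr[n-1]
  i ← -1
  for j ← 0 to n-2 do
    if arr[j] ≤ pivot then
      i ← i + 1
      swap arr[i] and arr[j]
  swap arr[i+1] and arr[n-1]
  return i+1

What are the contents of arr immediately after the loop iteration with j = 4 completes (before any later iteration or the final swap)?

pivot = arr[6] = 5; i = -1
j=0: arr[0]=9 > 5 → no swap
j=1: arr[1]=-3 ≤ 5 → i=0, swap arr[0],arr[1] → [-3, 9, -1, -6, 2, 10, 5]
j=2: arr[2]=-1 ≤ 5 → i=1, swap arr[1],arr[2] → [-3, -1, 9, -6, 2, 10, 5]
j=3: arr[3]=-6 ≤ 5 → i=2, swap arr[2],arr[3] → [-3, -1, -6, 9, 2, 10, 5]
j=4: arr[4]=2 ≤ 5 → i=3, swap arr[3],arr[4] → [-3, -1, -6, 2, 9, 10, 5]
(after j=4) arr = [-3, -1, -6, 2, 9, 10, 5]

[-3, -1, -6, 2, 9, 10, 5]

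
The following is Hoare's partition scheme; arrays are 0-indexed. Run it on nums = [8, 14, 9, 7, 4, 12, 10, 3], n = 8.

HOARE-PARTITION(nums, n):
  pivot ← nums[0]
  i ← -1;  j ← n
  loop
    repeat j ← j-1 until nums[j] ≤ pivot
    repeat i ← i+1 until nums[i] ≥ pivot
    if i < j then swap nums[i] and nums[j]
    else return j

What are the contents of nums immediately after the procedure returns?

[3, 4, 7, 9, 14, 12, 10, 8]

pivot = nums[0] = 8; i = -1, j = 8
j→7 (nums[7]=3≤8), i→0 (nums[0]=8≥8); i<j, swap → [3, 14, 9, 7, 4, 12, 10, 8]
j→4 (nums[4]=4≤8), i→1 (nums[1]=14≥8); i<j, swap → [3, 4, 9, 7, 14, 12, 10, 8]
j→3 (nums[3]=7≤8), i→2 (nums[2]=9≥8); i<j, swap → [3, 4, 7, 9, 14, 12, 10, 8]
j→2, i→3; i≥j, return j=2. nums = [3, 4, 7, 9, 14, 12, 10, 8]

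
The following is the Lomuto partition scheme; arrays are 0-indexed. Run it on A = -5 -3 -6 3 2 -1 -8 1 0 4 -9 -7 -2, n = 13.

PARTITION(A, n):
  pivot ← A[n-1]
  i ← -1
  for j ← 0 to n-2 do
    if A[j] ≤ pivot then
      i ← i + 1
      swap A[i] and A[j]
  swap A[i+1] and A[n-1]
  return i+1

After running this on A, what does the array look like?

pivot=-2, i=-1
j=0: -5≤-2, i=0, swap(0,0) ⇒ -5 -3 -6 3 2 -1 -8 1 0 4 -9 -7 -2
j=1: -3≤-2, i=1, swap(1,1) ⇒ -5 -3 -6 3 2 -1 -8 1 0 4 -9 -7 -2
j=2: -6≤-2, i=2, swap(2,2) ⇒ -5 -3 -6 3 2 -1 -8 1 0 4 -9 -7 -2
j=3: 3>-2, skip
j=4: 2>-2, skip
j=5: -1>-2, skip
j=6: -8≤-2, i=3, swap(3,6) ⇒ -5 -3 -6 -8 2 -1 3 1 0 4 -9 -7 -2
j=7: 1>-2, skip
j=8: 0>-2, skip
j=9: 4>-2, skip
j=10: -9≤-2, i=4, swap(4,10) ⇒ -5 -3 -6 -8 -9 -1 3 1 0 4 2 -7 -2
j=11: -7≤-2, i=5, swap(5,11) ⇒ -5 -3 -6 -8 -9 -7 3 1 0 4 2 -1 -2
swap(6,12) ⇒ -5 -3 -6 -8 -9 -7 -2 1 0 4 2 -1 3; return 6

-5 -3 -6 -8 -9 -7 -2 1 0 4 2 -1 3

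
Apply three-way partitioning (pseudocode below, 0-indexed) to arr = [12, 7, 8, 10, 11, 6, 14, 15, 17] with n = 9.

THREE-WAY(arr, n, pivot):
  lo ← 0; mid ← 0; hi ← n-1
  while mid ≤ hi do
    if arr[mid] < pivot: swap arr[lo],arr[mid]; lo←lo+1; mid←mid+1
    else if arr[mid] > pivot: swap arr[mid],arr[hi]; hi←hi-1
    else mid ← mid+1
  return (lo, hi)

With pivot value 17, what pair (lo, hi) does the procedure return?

(8, 8)

pivot = 17; lo=0, mid=0, hi=8
arr[mid]=12<17: swap arr[0],arr[0]; lo=1,mid=1 → [12, 7, 8, 10, 11, 6, 14, 15, 17]
arr[mid]=7<17: swap arr[1],arr[1]; lo=2,mid=2 → [12, 7, 8, 10, 11, 6, 14, 15, 17]
arr[mid]=8<17: swap arr[2],arr[2]; lo=3,mid=3 → [12, 7, 8, 10, 11, 6, 14, 15, 17]
arr[mid]=10<17: swap arr[3],arr[3]; lo=4,mid=4 → [12, 7, 8, 10, 11, 6, 14, 15, 17]
arr[mid]=11<17: swap arr[4],arr[4]; lo=5,mid=5 → [12, 7, 8, 10, 11, 6, 14, 15, 17]
arr[mid]=6<17: swap arr[5],arr[5]; lo=6,mid=6 → [12, 7, 8, 10, 11, 6, 14, 15, 17]
arr[mid]=14<17: swap arr[6],arr[6]; lo=7,mid=7 → [12, 7, 8, 10, 11, 6, 14, 15, 17]
arr[mid]=15<17: swap arr[7],arr[7]; lo=8,mid=8 → [12, 7, 8, 10, 11, 6, 14, 15, 17]
arr[mid]=17=17: mid=9
end: lo=8, hi=8; arr = [12, 7, 8, 10, 11, 6, 14, 15, 17]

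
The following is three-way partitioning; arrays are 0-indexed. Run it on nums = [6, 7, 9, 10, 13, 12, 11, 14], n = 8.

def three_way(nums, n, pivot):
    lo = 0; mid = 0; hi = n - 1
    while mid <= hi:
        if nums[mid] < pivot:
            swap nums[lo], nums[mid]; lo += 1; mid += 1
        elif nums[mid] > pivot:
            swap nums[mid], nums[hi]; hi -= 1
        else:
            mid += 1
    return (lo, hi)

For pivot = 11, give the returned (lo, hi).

pivot = 11; lo=0, mid=0, hi=7
nums[mid]=6<11: swap nums[0],nums[0]; lo=1,mid=1 → [6, 7, 9, 10, 13, 12, 11, 14]
nums[mid]=7<11: swap nums[1],nums[1]; lo=2,mid=2 → [6, 7, 9, 10, 13, 12, 11, 14]
nums[mid]=9<11: swap nums[2],nums[2]; lo=3,mid=3 → [6, 7, 9, 10, 13, 12, 11, 14]
nums[mid]=10<11: swap nums[3],nums[3]; lo=4,mid=4 → [6, 7, 9, 10, 13, 12, 11, 14]
nums[mid]=13>11: swap nums[4],nums[7]; hi=6 → [6, 7, 9, 10, 14, 12, 11, 13]
nums[mid]=14>11: swap nums[4],nums[6]; hi=5 → [6, 7, 9, 10, 11, 12, 14, 13]
nums[mid]=11=11: mid=5
nums[mid]=12>11: swap nums[5],nums[5]; hi=4 → [6, 7, 9, 10, 11, 12, 14, 13]
end: lo=4, hi=4; nums = [6, 7, 9, 10, 11, 12, 14, 13]

(4, 4)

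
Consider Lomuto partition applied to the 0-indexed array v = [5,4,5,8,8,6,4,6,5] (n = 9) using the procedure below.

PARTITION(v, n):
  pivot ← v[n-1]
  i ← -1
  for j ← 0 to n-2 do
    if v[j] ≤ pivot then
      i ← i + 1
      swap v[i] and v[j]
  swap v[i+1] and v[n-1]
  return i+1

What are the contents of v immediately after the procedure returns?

pivot=5, i=-1
j=0: 5≤5, i=0, swap(0,0) ⇒ [5,4,5,8,8,6,4,6,5]
j=1: 4≤5, i=1, swap(1,1) ⇒ [5,4,5,8,8,6,4,6,5]
j=2: 5≤5, i=2, swap(2,2) ⇒ [5,4,5,8,8,6,4,6,5]
j=3: 8>5, skip
j=4: 8>5, skip
j=5: 6>5, skip
j=6: 4≤5, i=3, swap(3,6) ⇒ [5,4,5,4,8,6,8,6,5]
j=7: 6>5, skip
swap(4,8) ⇒ [5,4,5,4,5,6,8,6,8]; return 4

[5,4,5,4,5,6,8,6,8]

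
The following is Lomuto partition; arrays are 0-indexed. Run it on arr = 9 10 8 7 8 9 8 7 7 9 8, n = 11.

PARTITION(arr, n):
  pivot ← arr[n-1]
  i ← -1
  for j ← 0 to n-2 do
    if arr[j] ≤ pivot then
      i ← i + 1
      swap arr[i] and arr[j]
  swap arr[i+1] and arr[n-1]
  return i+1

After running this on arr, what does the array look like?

8 7 8 8 7 7 8 9 9 9 10

pivot = arr[10] = 8; i = -1
j=0: arr[0]=9 > 8 → no swap
j=1: arr[1]=10 > 8 → no swap
j=2: arr[2]=8 ≤ 8 → i=0, swap arr[0],arr[2] → 8 10 9 7 8 9 8 7 7 9 8
j=3: arr[3]=7 ≤ 8 → i=1, swap arr[1],arr[3] → 8 7 9 10 8 9 8 7 7 9 8
j=4: arr[4]=8 ≤ 8 → i=2, swap arr[2],arr[4] → 8 7 8 10 9 9 8 7 7 9 8
j=5: arr[5]=9 > 8 → no swap
j=6: arr[6]=8 ≤ 8 → i=3, swap arr[3],arr[6] → 8 7 8 8 9 9 10 7 7 9 8
j=7: arr[7]=7 ≤ 8 → i=4, swap arr[4],arr[7] → 8 7 8 8 7 9 10 9 7 9 8
j=8: arr[8]=7 ≤ 8 → i=5, swap arr[5],arr[8] → 8 7 8 8 7 7 10 9 9 9 8
j=9: arr[9]=9 > 8 → no swap
final swap arr[6],arr[10] → 8 7 8 8 7 7 8 9 9 9 10; return 6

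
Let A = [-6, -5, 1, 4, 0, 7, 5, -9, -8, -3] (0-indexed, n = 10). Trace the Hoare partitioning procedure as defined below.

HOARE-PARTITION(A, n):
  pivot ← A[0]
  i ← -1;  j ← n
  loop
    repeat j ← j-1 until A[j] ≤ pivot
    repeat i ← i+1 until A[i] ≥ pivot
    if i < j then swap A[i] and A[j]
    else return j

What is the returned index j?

1

pivot=-6
j stops at 8 (-8), i stops at 0 (-6); swap ⇒ [-8, -5, 1, 4, 0, 7, 5, -9, -6, -3]
j stops at 7 (-9), i stops at 1 (-5); swap ⇒ [-8, -9, 1, 4, 0, 7, 5, -5, -6, -3]
j stops at 1, i stops at 2; i≥j ⇒ return 1. A=[-8, -9, 1, 4, 0, 7, 5, -5, -6, -3]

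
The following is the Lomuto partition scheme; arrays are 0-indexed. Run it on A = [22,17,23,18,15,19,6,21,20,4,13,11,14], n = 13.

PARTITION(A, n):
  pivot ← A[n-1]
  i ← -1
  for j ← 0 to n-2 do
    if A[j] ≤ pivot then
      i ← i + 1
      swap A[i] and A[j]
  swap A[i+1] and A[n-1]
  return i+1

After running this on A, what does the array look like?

pivot = A[12] = 14; i = -1
j=0: A[0]=22 > 14 → no swap
j=1: A[1]=17 > 14 → no swap
j=2: A[2]=23 > 14 → no swap
j=3: A[3]=18 > 14 → no swap
j=4: A[4]=15 > 14 → no swap
j=5: A[5]=19 > 14 → no swap
j=6: A[6]=6 ≤ 14 → i=0, swap A[0],A[6] → [6,17,23,18,15,19,22,21,20,4,13,11,14]
j=7: A[7]=21 > 14 → no swap
j=8: A[8]=20 > 14 → no swap
j=9: A[9]=4 ≤ 14 → i=1, swap A[1],A[9] → [6,4,23,18,15,19,22,21,20,17,13,11,14]
j=10: A[10]=13 ≤ 14 → i=2, swap A[2],A[10] → [6,4,13,18,15,19,22,21,20,17,23,11,14]
j=11: A[11]=11 ≤ 14 → i=3, swap A[3],A[11] → [6,4,13,11,15,19,22,21,20,17,23,18,14]
final swap A[4],A[12] → [6,4,13,11,14,19,22,21,20,17,23,18,15]; return 4

[6,4,13,11,14,19,22,21,20,17,23,18,15]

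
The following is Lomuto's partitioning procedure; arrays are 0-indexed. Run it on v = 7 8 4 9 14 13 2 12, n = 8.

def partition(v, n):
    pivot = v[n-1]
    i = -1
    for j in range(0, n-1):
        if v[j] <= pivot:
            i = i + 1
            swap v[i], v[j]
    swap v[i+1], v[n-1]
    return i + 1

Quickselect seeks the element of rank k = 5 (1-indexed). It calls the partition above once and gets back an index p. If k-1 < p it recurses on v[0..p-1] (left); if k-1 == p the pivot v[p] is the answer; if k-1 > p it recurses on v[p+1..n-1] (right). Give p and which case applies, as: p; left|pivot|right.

pivot=12, i=-1
j=0: 7≤12, i=0, swap(0,0) ⇒ 7 8 4 9 14 13 2 12
j=1: 8≤12, i=1, swap(1,1) ⇒ 7 8 4 9 14 13 2 12
j=2: 4≤12, i=2, swap(2,2) ⇒ 7 8 4 9 14 13 2 12
j=3: 9≤12, i=3, swap(3,3) ⇒ 7 8 4 9 14 13 2 12
j=4: 14>12, skip
j=5: 13>12, skip
j=6: 2≤12, i=4, swap(4,6) ⇒ 7 8 4 9 2 13 14 12
swap(5,7) ⇒ 7 8 4 9 2 12 14 13; return 5
p = 5; k-1 = 4 < 5 ⇒ left

5; left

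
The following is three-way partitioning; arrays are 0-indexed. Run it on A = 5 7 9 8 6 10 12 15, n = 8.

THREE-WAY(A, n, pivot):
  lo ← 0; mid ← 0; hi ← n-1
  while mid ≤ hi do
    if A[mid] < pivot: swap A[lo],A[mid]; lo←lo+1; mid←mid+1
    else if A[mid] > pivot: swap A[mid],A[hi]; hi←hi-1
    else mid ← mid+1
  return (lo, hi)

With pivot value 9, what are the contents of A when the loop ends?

lo=0 mid=0 hi=7
5<9: swap(0,0), lo=1 mid=1 ⇒ 5 7 9 8 6 10 12 15
7<9: swap(1,1), lo=2 mid=2 ⇒ 5 7 9 8 6 10 12 15
9=9: mid=3
8<9: swap(2,3), lo=3 mid=4 ⇒ 5 7 8 9 6 10 12 15
6<9: swap(3,4), lo=4 mid=5 ⇒ 5 7 8 6 9 10 12 15
10>9: swap(5,7), hi=6 ⇒ 5 7 8 6 9 15 12 10
15>9: swap(5,6), hi=5 ⇒ 5 7 8 6 9 12 15 10
12>9: swap(5,5), hi=4 ⇒ 5 7 8 6 9 12 15 10
done. lo=4 hi=4; A=5 7 8 6 9 12 15 10

5 7 8 6 9 12 15 10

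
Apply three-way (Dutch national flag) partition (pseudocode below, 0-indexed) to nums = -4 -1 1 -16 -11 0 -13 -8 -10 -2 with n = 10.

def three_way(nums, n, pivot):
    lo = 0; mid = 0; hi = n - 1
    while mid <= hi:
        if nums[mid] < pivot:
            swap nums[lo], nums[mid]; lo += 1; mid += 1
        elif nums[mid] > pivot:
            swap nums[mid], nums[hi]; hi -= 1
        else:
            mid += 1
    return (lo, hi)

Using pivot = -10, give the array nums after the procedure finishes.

-13 -11 -16 -10 0 1 -8 -1 -2 -4

pivot = -10; lo=0, mid=0, hi=9
nums[mid]=-4>-10: swap nums[0],nums[9]; hi=8 → -2 -1 1 -16 -11 0 -13 -8 -10 -4
nums[mid]=-2>-10: swap nums[0],nums[8]; hi=7 → -10 -1 1 -16 -11 0 -13 -8 -2 -4
nums[mid]=-10=-10: mid=1
nums[mid]=-1>-10: swap nums[1],nums[7]; hi=6 → -10 -8 1 -16 -11 0 -13 -1 -2 -4
nums[mid]=-8>-10: swap nums[1],nums[6]; hi=5 → -10 -13 1 -16 -11 0 -8 -1 -2 -4
nums[mid]=-13<-10: swap nums[0],nums[1]; lo=1,mid=2 → -13 -10 1 -16 -11 0 -8 -1 -2 -4
nums[mid]=1>-10: swap nums[2],nums[5]; hi=4 → -13 -10 0 -16 -11 1 -8 -1 -2 -4
nums[mid]=0>-10: swap nums[2],nums[4]; hi=3 → -13 -10 -11 -16 0 1 -8 -1 -2 -4
nums[mid]=-11<-10: swap nums[1],nums[2]; lo=2,mid=3 → -13 -11 -10 -16 0 1 -8 -1 -2 -4
nums[mid]=-16<-10: swap nums[2],nums[3]; lo=3,mid=4 → -13 -11 -16 -10 0 1 -8 -1 -2 -4
end: lo=3, hi=3; nums = -13 -11 -16 -10 0 1 -8 -1 -2 -4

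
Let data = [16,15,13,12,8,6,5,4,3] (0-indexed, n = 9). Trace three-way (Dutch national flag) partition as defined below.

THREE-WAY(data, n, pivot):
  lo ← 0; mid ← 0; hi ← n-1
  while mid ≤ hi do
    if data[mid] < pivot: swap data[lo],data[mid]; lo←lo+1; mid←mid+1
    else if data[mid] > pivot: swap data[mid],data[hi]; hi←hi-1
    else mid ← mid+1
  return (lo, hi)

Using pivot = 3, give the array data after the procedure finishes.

[3,13,12,8,6,5,4,15,16]

pivot = 3; lo=0, mid=0, hi=8
data[mid]=16>3: swap data[0],data[8]; hi=7 → [3,15,13,12,8,6,5,4,16]
data[mid]=3=3: mid=1
data[mid]=15>3: swap data[1],data[7]; hi=6 → [3,4,13,12,8,6,5,15,16]
data[mid]=4>3: swap data[1],data[6]; hi=5 → [3,5,13,12,8,6,4,15,16]
data[mid]=5>3: swap data[1],data[5]; hi=4 → [3,6,13,12,8,5,4,15,16]
data[mid]=6>3: swap data[1],data[4]; hi=3 → [3,8,13,12,6,5,4,15,16]
data[mid]=8>3: swap data[1],data[3]; hi=2 → [3,12,13,8,6,5,4,15,16]
data[mid]=12>3: swap data[1],data[2]; hi=1 → [3,13,12,8,6,5,4,15,16]
data[mid]=13>3: swap data[1],data[1]; hi=0 → [3,13,12,8,6,5,4,15,16]
end: lo=0, hi=0; data = [3,13,12,8,6,5,4,15,16]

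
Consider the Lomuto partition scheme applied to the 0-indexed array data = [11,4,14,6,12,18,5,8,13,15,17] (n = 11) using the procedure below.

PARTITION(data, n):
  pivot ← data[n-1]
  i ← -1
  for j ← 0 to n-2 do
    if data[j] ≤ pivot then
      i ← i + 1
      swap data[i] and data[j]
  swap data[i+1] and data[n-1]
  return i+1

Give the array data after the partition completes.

[11,4,14,6,12,5,8,13,15,17,18]

pivot = data[10] = 17; i = -1
j=0: data[0]=11 ≤ 17 → i=0, swap data[0],data[0] (no change) → [11,4,14,6,12,18,5,8,13,15,17]
j=1: data[1]=4 ≤ 17 → i=1, swap data[1],data[1] (no change) → [11,4,14,6,12,18,5,8,13,15,17]
j=2: data[2]=14 ≤ 17 → i=2, swap data[2],data[2] (no change) → [11,4,14,6,12,18,5,8,13,15,17]
j=3: data[3]=6 ≤ 17 → i=3, swap data[3],data[3] (no change) → [11,4,14,6,12,18,5,8,13,15,17]
j=4: data[4]=12 ≤ 17 → i=4, swap data[4],data[4] (no change) → [11,4,14,6,12,18,5,8,13,15,17]
j=5: data[5]=18 > 17 → no swap
j=6: data[6]=5 ≤ 17 → i=5, swap data[5],data[6] → [11,4,14,6,12,5,18,8,13,15,17]
j=7: data[7]=8 ≤ 17 → i=6, swap data[6],data[7] → [11,4,14,6,12,5,8,18,13,15,17]
j=8: data[8]=13 ≤ 17 → i=7, swap data[7],data[8] → [11,4,14,6,12,5,8,13,18,15,17]
j=9: data[9]=15 ≤ 17 → i=8, swap data[8],data[9] → [11,4,14,6,12,5,8,13,15,18,17]
final swap data[9],data[10] → [11,4,14,6,12,5,8,13,15,17,18]; return 9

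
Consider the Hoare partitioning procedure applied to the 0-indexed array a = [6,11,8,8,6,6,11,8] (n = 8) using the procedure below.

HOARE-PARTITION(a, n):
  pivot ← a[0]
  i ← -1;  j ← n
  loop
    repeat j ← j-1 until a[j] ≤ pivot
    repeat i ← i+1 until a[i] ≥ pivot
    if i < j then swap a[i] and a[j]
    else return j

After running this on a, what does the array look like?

pivot = a[0] = 6; i = -1, j = 8
j→5 (a[5]=6≤6), i→0 (a[0]=6≥6); i<j, swap → [6,11,8,8,6,6,11,8]
j→4 (a[4]=6≤6), i→1 (a[1]=11≥6); i<j, swap → [6,6,8,8,11,6,11,8]
j→1, i→2; i≥j, return j=1. a = [6,6,8,8,11,6,11,8]

[6,6,8,8,11,6,11,8]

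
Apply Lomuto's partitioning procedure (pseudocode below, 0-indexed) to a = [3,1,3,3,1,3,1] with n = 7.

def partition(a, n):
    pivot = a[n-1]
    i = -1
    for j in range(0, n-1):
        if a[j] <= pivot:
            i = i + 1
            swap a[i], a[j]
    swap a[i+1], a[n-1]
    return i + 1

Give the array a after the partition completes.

pivot = a[6] = 1; i = -1
j=0: a[0]=3 > 1 → no swap
j=1: a[1]=1 ≤ 1 → i=0, swap a[0],a[1] → [1,3,3,3,1,3,1]
j=2: a[2]=3 > 1 → no swap
j=3: a[3]=3 > 1 → no swap
j=4: a[4]=1 ≤ 1 → i=1, swap a[1],a[4] → [1,1,3,3,3,3,1]
j=5: a[5]=3 > 1 → no swap
final swap a[2],a[6] → [1,1,1,3,3,3,3]; return 2

[1,1,1,3,3,3,3]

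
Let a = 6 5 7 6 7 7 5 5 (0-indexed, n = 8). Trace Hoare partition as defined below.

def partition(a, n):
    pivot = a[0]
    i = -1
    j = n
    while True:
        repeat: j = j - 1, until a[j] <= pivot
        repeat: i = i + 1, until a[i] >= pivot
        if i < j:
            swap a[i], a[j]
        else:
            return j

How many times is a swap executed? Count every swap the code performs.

pivot = a[0] = 6; i = -1, j = 8
j→7 (a[7]=5≤6), i→0 (a[0]=6≥6); i<j, swap → 5 5 7 6 7 7 5 6
j→6 (a[6]=5≤6), i→2 (a[2]=7≥6); i<j, swap → 5 5 5 6 7 7 7 6
j→3, i→3; i≥j, return j=3. a = 5 5 5 6 7 7 7 6

2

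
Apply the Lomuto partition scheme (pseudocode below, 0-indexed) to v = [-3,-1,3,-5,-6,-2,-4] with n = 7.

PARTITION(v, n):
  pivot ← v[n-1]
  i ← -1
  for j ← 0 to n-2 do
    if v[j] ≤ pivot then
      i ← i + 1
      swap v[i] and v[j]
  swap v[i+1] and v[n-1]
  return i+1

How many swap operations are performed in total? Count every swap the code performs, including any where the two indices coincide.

pivot=-4, i=-1
j=0: -3>-4, skip
j=1: -1>-4, skip
j=2: 3>-4, skip
j=3: -5≤-4, i=0, swap(0,3) ⇒ [-5,-1,3,-3,-6,-2,-4]
j=4: -6≤-4, i=1, swap(1,4) ⇒ [-5,-6,3,-3,-1,-2,-4]
j=5: -2>-4, skip
swap(2,6) ⇒ [-5,-6,-4,-3,-1,-2,3]; return 2

3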